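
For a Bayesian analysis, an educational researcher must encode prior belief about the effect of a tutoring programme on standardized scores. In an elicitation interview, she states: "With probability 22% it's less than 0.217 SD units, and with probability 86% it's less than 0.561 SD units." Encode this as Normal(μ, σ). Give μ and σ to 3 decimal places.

The p-quantile of Normal(μ,σ) is μ + z_p·σ, with z_{0.22} = -0.7722 and z_{0.86} = 1.08.
Eliminate σ: μ = (z₂·x₁ − z₁·x₂)/(z₂ − z₁) = (1.08·0.217 − (-0.7722)·0.561)/1.853 = 0.360.
Then σ = (x₂ − x₁)/(z₂ − z₁) = (0.561 − 0.217)/1.853 = 0.186.

μ = 0.360, σ = 0.186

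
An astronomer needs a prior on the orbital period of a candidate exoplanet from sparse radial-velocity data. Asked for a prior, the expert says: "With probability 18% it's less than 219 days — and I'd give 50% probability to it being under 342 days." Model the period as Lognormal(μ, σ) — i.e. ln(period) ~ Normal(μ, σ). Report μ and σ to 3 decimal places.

If T ~ Lognormal(μ,σ) then ln T ~ Normal(μ,σ), so the p-quantile of ln T is μ + z_p·σ.
ln(219) = 5.389 and ln(342) = 5.835; z_{0.18} = -0.9154, z_{0.5} = 0.
σ = (5.835 − 5.389)/(0 − (-0.9154)) = 0.487.
μ = 5.389 − (-0.9154)·0.487 = 5.835.

μ ≈ 5.835, σ ≈ 0.487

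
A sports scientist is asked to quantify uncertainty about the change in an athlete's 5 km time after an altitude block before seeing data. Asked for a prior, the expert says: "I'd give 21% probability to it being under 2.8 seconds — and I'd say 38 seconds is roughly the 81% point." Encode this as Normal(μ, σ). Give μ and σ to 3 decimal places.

μ = 19.653, σ = 20.899

For Normal(μ,σ), the p-quantile is μ + z_p·σ. Here z_{0.21} = -0.8064, z_{0.81} = 0.8779.
So 2.8 = μ − 0.8064σ and 38 = μ + 0.8779σ.
Subtracting: σ = (38 − 2.8)/(0.8779 − (-0.8064)) = 20.899.
Then μ = 2.8 − (-0.8064)·20.899 = 19.653.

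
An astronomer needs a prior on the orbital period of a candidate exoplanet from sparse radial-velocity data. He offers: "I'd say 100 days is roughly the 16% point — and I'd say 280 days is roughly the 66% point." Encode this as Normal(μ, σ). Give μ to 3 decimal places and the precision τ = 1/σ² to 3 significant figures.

μ = 227.230, τ = 6.11e-05

For Normal(μ,σ), the p-quantile is μ + z_p·σ. Here z_{0.16} = -0.9945, z_{0.66} = 0.4125.
So 100 = μ − 0.9945σ and 280 = μ + 0.4125σ.
Subtracting: σ = (280 − 100)/(0.4125 − (-0.9945)) = 127.939.
Then μ = 100 − (-0.9945)·127.939 = 227.230.
Precision τ = 1/σ² = 1/127.9² = 6.11e-05.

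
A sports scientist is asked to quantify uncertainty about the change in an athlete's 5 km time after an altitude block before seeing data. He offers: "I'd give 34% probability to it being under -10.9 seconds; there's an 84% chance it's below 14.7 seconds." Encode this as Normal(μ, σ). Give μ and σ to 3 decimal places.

The p-quantile of Normal(μ,σ) is μ + z_p·σ, with z_{0.34} = -0.4125 and z_{0.84} = 0.9945.
Eliminate σ: μ = (z₂·x₁ − z₁·x₂)/(z₂ − z₁) = (0.9945·-10.9 − (-0.4125)·14.7)/1.407 = -3.395.
Then σ = (x₂ − x₁)/(z₂ − z₁) = (14.7 − -10.9)/1.407 = 18.196.

μ = -3.395, σ = 18.196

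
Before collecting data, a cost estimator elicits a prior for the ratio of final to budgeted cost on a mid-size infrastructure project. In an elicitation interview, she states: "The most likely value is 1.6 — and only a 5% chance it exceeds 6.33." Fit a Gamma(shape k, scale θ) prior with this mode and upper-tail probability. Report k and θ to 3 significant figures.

Gamma(k,θ) with k>1 has mode (k−1)θ, so θ = 1.6/(k−1).
Need P(X < 6.33) = 0.95 with θ tied to k this way. Start at k = 2, θ = 1.6: P(X<6.33) ≈ 0.905.
Too low — raise k to concentrate. Iterating converges to k ≈ 2.33.
Then θ = 1.6/(2.33−1) ≈ 1.2.

k ≈ 2.33, θ ≈ 1.2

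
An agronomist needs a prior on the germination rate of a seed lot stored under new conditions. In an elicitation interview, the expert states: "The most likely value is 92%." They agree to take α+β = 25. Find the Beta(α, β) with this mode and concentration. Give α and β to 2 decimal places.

α = 22.16, β = 2.84

For α,β > 1 the Beta mode is (α−1)/(α+β−2). With α+β = 25, the mode is (α−1)/23.
Set (α−1)/23 = 0.92 → α = 1 + 0.92·23 = 22.16.
β = 25 − α = 2.84.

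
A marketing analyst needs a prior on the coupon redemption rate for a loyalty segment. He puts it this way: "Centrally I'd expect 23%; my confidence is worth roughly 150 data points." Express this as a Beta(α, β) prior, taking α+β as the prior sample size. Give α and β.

Under the effective-sample-size interpretation, Beta(α, β) has prior mean α/(α+β) and prior sample size α+β.
So α+β = 150 and α/(α+β) = 0.23, giving α = 0.23·150 = 34.5 and β = 150 − 34.5 = 115.5.

α = 34.5, β = 115.5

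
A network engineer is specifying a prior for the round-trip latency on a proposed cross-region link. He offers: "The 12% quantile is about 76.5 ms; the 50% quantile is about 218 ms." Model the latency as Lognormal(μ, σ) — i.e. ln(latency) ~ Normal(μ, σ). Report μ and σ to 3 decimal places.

μ ≈ 5.384, σ ≈ 0.891

If T ~ Lognormal(μ,σ) then ln T ~ Normal(μ,σ), so the p-quantile of ln T is μ + z_p·σ.
ln(76.5) = 4.337 and ln(218) = 5.384; z_{0.12} = -1.175, z_{0.5} = 0.
σ = (5.384 − 4.337)/(0 − (-1.175)) = 0.891.
μ = 4.337 − (-1.175)·0.891 = 5.384.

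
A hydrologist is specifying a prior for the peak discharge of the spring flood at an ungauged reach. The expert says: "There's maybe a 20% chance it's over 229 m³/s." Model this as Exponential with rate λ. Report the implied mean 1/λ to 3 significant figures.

P(T > 229.0) = e^(−λ·229.0) = 0.2, so λ = −ln(0.2)/229.0 = 0.00703.
Mean = 1/λ = 142 m³/s.

mean ≈ 142 m³/s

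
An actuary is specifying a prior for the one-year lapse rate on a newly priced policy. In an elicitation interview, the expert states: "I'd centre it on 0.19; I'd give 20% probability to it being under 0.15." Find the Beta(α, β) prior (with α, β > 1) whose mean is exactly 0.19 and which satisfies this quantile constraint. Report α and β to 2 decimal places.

With mean 0.19 fixed, write α = 0.19s, β = 0.81s where s = α+β.
Need P(θ < 0.15) = 0.2 under Beta(0.19s, 0.81s). Normal approximation: (q−m)/√(m(1−m)/s) ≈ z_{0.2} = -0.842, so s ≈ 0.19·0.81·(-0.842)²/(0.15−0.19)² = 68.1.
At s = 68.1: P(θ<0.15) ≈ 0.204. Adjusting to match 0.2 gives s ≈ 70.33.
So α = 0.19·70.33 ≈ 13.36, β = 0.81·70.33 ≈ 56.97.

α ≈ 13.36, β ≈ 56.97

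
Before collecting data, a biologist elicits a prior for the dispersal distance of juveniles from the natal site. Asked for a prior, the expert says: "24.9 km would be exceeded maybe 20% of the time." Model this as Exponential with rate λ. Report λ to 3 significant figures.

λ ≈ 0.0646

P(T > 24.9) = e^(−λ·24.9) = 0.2, so λ = −ln(0.2)/24.9 = 0.0646.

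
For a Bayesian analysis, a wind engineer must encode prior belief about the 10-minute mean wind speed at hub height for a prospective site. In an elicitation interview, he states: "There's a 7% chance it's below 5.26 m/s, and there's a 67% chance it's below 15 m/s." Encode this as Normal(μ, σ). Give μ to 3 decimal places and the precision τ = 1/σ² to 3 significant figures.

The p-quantile of Normal(μ,σ) is μ + z_p·σ, with z_{0.07} = -1.476 and z_{0.67} = 0.4399.
Eliminate σ: μ = (z₂·x₁ − z₁·x₂)/(z₂ − z₁) = (0.4399·5.26 − (-1.476)·15)/1.916 = 12.763.
Then σ = (x₂ − x₁)/(z₂ − z₁) = (15 − 5.26)/1.916 = 5.084.
Precision τ = 1/σ² = 1/5.084² = 0.0387.

μ = 12.763, τ = 0.0387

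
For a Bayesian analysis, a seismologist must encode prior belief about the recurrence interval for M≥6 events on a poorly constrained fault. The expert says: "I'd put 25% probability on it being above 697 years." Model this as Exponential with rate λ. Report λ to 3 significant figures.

P(T > 697.0) = e^(−λ·697.0) = 0.25, so λ = −ln(0.25)/697.0 = 0.00199.

λ ≈ 0.00199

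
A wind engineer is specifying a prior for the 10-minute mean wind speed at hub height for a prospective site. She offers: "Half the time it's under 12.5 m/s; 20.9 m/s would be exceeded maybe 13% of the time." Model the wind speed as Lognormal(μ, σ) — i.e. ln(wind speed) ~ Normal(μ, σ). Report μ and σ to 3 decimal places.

μ ≈ 2.526, σ ≈ 0.456

If T ~ Lognormal(μ,σ) then ln T ~ Normal(μ,σ), so the p-quantile of ln T is μ + z_p·σ.
ln(12.5) = 2.526 and ln(20.9) = 3.04; z_{0.5} = 0, z_{0.87} = 1.126.
σ = (3.04 − 2.526)/(1.126 − (0)) = 0.456.
μ = 2.526 − (0)·0.456 = 2.526.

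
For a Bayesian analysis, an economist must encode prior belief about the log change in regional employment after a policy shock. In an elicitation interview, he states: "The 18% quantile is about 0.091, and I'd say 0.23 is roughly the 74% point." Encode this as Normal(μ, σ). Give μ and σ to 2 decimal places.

The p-quantile of Normal(μ,σ) is μ + z_p·σ, with z_{0.18} = -0.9154 and z_{0.74} = 0.6433.
Eliminate σ: μ = (z₂·x₁ − z₁·x₂)/(z₂ − z₁) = (0.6433·0.091 − (-0.9154)·0.23)/1.559 = 0.17.
Then σ = (x₂ − x₁)/(z₂ − z₁) = (0.23 − 0.091)/1.559 = 0.09.

μ = 0.17, σ = 0.09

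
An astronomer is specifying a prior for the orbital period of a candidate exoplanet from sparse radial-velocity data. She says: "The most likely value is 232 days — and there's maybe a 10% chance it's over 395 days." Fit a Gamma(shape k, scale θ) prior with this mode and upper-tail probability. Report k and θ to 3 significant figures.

Gamma(k,θ) with k>1 has mode (k−1)θ, so θ = 232/(k−1).
Need P(X < 395) = 0.9 with θ tied to k this way. Start at k = 2, θ = 232: P(X<395) ≈ 0.508.
Too low — raise k to concentrate. Iterating converges to k ≈ 7.69.
Then θ = 232/(7.69−1) ≈ 34.7.

k ≈ 7.69, θ ≈ 34.7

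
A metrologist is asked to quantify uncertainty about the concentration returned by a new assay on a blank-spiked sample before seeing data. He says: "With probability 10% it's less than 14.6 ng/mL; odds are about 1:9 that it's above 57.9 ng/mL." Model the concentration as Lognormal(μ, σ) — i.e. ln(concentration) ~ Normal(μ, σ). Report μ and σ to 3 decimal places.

If T ~ Lognormal(μ,σ) then ln T ~ Normal(μ,σ), so the p-quantile of ln T is μ + z_p·σ.
ln(14.6) = 2.681 and ln(57.9) = 4.059; z_{0.1} = -1.282, z_{0.9} = 1.282.
σ = (4.059 − 2.681)/(1.282 − (-1.282)) = 0.538.
μ = 2.681 − (-1.282)·0.538 = 3.370.

μ ≈ 3.370, σ ≈ 0.538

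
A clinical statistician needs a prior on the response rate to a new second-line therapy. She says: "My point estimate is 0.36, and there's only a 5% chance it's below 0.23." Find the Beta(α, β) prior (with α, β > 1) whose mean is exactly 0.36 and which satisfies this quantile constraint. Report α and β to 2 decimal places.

With mean 0.36 fixed, write α = 0.36s, β = 0.64s where s = α+β.
Need P(θ < 0.23) = 0.05 under Beta(0.36s, 0.64s). Normal approximation: (q−m)/√(m(1−m)/s) ≈ z_{0.05} = -1.64, so s ≈ 0.36·0.64·(-1.64)²/(0.23−0.36)² = 36.9.
At s = 36.9: P(θ<0.23) ≈ 0.041. Adjusting to match 0.05 gives s ≈ 33.32.
So α = 0.36·33.32 ≈ 11.99, β = 0.64·33.32 ≈ 21.32.

α ≈ 11.99, β ≈ 21.32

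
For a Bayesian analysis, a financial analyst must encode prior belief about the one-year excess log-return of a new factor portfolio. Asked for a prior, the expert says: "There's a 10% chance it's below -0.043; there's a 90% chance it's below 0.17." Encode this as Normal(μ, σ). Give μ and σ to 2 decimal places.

The p-quantile of Normal(μ,σ) is μ + z_p·σ, with z_{0.1} = -1.282 and z_{0.9} = 1.282.
Eliminate σ: μ = (z₂·x₁ − z₁·x₂)/(z₂ − z₁) = (1.282·-0.043 − (-1.282)·0.17)/2.563 = 0.06.
Then σ = (x₂ − x₁)/(z₂ − z₁) = (0.17 − -0.043)/2.563 = 0.08.

μ = 0.06, σ = 0.08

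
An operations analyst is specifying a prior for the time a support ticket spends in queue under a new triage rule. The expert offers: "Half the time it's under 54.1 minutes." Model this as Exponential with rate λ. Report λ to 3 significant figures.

Exponential median = ln 2 / λ, so λ = ln 2 / 54.1 = 0.0128.

λ ≈ 0.0128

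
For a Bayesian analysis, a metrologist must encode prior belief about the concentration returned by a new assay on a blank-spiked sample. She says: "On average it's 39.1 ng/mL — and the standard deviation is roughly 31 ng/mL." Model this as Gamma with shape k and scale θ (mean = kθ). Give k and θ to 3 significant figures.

For Gamma(k, scale θ): mean = kθ, variance = kθ², so CV = 1/√k.
CV = SD/mean = 31/39.1 = 0.7928, hence k = 1/CV² = 1.59.
Then θ = mean/k = 39.1/1.59 = 24.6.

k ≈ 1.59, θ ≈ 24.6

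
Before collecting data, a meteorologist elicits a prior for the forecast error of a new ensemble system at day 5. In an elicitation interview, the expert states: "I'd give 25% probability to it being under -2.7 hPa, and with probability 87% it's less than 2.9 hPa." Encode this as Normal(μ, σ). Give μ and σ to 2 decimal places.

μ = -0.60, σ = 3.11

For Normal(μ,σ), the p-quantile is μ + z_p·σ. Here z_{0.25} = -0.6745, z_{0.87} = 1.126.
So -2.7 = μ − 0.6745σ and 2.9 = μ + 1.126σ.
Subtracting: σ = (2.9 − -2.7)/(1.126 − (-0.6745)) = 3.11.
Then μ = -2.7 − (-0.6745)·3.11 = -0.60.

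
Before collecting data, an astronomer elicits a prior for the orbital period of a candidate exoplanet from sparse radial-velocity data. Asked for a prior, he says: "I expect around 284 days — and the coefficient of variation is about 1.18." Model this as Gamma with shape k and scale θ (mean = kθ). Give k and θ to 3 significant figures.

For Gamma(k, scale θ): mean = kθ, variance = kθ², so CV = 1/√k.
CV = 1.18, hence k = 1/CV² = 0.718.
Then θ = mean/k = 284/0.718 = 395.

k ≈ 0.718, θ ≈ 395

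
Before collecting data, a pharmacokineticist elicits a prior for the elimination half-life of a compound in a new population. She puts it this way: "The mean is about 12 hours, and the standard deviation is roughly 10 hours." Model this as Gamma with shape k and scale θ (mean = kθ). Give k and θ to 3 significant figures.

For Gamma(k, scale θ): mean = kθ, variance = kθ², so CV = 1/√k.
CV = SD/mean = 10/12 = 0.8333, hence k = 1/CV² = 1.44.
Then θ = mean/k = 12/1.44 = 8.33.

k ≈ 1.44, θ ≈ 8.33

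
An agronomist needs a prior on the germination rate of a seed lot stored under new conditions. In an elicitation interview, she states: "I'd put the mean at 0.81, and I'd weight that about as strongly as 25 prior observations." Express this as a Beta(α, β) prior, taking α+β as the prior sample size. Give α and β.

Under the effective-sample-size interpretation, Beta(α, β) has prior mean α/(α+β) and prior sample size α+β.
So α+β = 25 and α/(α+β) = 0.81, giving α = 0.81·25 = 20.25 and β = 25 − 20.25 = 4.75.

α = 20.25, β = 4.75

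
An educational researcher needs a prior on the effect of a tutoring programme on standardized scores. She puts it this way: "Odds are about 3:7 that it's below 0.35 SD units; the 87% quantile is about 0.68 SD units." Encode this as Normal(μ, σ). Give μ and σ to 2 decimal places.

For Normal(μ,σ), the p-quantile is μ + z_p·σ. Here z_{0.3} = -0.5244, z_{0.87} = 1.126.
So 0.35 = μ − 0.5244σ and 0.68 = μ + 1.126σ.
Subtracting: σ = (0.68 − 0.35)/(1.126 − (-0.5244)) = 0.20.
Then μ = 0.35 − (-0.5244)·0.20 = 0.45.

μ = 0.45, σ = 0.20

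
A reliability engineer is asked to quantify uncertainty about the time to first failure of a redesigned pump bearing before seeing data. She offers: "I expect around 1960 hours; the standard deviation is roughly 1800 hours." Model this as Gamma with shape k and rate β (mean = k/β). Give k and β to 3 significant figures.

For Gamma(k, rate β): mean = k/β, variance = k/β², so CV = 1/√k.
CV = SD/mean = 1800/1960 = 0.9184, hence k = 1/CV² = 1.19.
Then β = k/mean = 1.19/1960 = 0.000605.

k ≈ 1.19, β ≈ 0.000605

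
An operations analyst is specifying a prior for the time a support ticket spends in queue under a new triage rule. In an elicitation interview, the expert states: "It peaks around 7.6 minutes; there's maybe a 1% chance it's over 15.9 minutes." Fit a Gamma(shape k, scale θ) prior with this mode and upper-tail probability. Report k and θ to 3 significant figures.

k ≈ 9.94, θ ≈ 0.85

Gamma(k,θ) with k>1 has mode (k−1)θ, so θ = 7.6/(k−1).
Need P(X < 15.9) = 0.99 with θ tied to k this way. Start at k = 2, θ = 7.6: P(X<15.9) ≈ 0.618.
Too low — raise k to concentrate. Iterating converges to k ≈ 9.94.
Then θ = 7.6/(9.94−1) ≈ 0.85.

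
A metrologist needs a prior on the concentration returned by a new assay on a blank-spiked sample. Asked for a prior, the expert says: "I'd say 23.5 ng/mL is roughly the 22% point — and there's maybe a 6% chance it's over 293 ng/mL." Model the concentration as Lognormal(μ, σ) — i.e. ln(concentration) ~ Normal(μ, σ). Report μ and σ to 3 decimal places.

μ ≈ 3.994, σ ≈ 1.084

If T ~ Lognormal(μ,σ) then ln T ~ Normal(μ,σ), so the p-quantile of ln T is μ + z_p·σ.
ln(23.5) = 3.157 and ln(293) = 5.68; z_{0.22} = -0.7722, z_{0.94} = 1.555.
σ = (5.68 − 3.157)/(1.555 − (-0.7722)) = 1.084.
μ = 3.157 − (-0.7722)·1.084 = 3.994.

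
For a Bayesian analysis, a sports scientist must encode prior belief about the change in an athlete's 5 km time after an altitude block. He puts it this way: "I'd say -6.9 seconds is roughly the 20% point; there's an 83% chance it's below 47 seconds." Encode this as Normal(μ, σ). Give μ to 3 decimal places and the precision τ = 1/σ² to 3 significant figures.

μ = 18.361, τ = 0.00111

The p-quantile of Normal(μ,σ) is μ + z_p·σ, with z_{0.2} = -0.8416 and z_{0.83} = 0.9542.
Eliminate σ: μ = (z₂·x₁ − z₁·x₂)/(z₂ − z₁) = (0.9542·-6.9 − (-0.8416)·47)/1.796 = 18.361.
Then σ = (x₂ − x₁)/(z₂ − z₁) = (47 − -6.9)/1.796 = 30.015.
Precision τ = 1/σ² = 1/30.01² = 0.00111.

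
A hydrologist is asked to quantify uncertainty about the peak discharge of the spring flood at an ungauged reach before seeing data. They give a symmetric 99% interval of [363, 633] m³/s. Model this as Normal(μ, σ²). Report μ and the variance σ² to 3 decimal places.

A symmetric 99% interval runs μ ± z·σ with z = 2.576.
Half-width = 135, so σ = 135/2.576 = 52.4103 and σ² = 2746.840.
μ is the interval midpoint, 498.000.

μ = 498.000, σ² = 2746.840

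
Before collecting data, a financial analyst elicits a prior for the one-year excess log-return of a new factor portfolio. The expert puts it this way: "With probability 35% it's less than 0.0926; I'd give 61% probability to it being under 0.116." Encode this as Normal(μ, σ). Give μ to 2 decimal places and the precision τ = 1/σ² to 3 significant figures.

The p-quantile of Normal(μ,σ) is μ + z_p·σ, with z_{0.35} = -0.3853 and z_{0.61} = 0.2793.
Eliminate σ: μ = (z₂·x₁ − z₁·x₂)/(z₂ − z₁) = (0.2793·0.0926 − (-0.3853)·0.116)/0.6646 = 0.11.
Then σ = (x₂ − x₁)/(z₂ − z₁) = (0.116 − 0.0926)/0.6646 = 0.04.
Precision τ = 1/σ² = 1/0.03521² = 807.

μ = 0.11, τ = 807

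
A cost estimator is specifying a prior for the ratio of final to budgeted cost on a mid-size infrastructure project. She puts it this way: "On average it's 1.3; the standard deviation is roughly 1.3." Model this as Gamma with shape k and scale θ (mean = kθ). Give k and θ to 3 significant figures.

For Gamma(k, scale θ): mean = kθ, variance = kθ², so CV = 1/√k.
CV = SD/mean = 1.3/1.3 = 1, hence k = 1/CV² = 1.
Then θ = mean/k = 1.3/1 = 1.3.

k ≈ 1, θ ≈ 1.3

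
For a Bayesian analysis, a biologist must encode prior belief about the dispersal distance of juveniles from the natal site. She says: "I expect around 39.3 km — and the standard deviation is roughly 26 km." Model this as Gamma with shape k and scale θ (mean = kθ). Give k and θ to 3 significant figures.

k ≈ 2.28, θ ≈ 17.2

For Gamma(k, scale θ): mean = kθ, variance = kθ², so CV = 1/√k.
CV = SD/mean = 26/39.3 = 0.6616, hence k = 1/CV² = 2.28.
Then θ = mean/k = 39.3/2.28 = 17.2.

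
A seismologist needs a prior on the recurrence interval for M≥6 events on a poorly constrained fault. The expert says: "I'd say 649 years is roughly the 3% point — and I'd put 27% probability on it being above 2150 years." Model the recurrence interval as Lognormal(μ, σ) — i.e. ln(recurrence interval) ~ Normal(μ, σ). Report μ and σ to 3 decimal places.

μ ≈ 7.379, σ ≈ 0.480

If T ~ Lognormal(μ,σ) then ln T ~ Normal(μ,σ), so the p-quantile of ln T is μ + z_p·σ.
ln(649) = 6.475 and ln(2150) = 7.673; z_{0.03} = -1.881, z_{0.73} = 0.6128.
σ = (7.673 − 6.475)/(0.6128 − (-1.881)) = 0.480.
μ = 6.475 − (-1.881)·0.480 = 7.379.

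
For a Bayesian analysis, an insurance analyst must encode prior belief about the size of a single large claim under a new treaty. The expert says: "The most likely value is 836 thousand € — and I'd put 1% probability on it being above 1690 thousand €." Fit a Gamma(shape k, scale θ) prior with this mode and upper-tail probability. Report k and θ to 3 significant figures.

Gamma(k,θ) with k>1 has mode (k−1)θ, so θ = 836/(k−1).
Need P(X < 1690) = 0.99 with θ tied to k this way. Start at k = 2, θ = 836: P(X<1690) ≈ 0.600.
Too low — raise k to concentrate. Iterating converges to k ≈ 10.9.
Then θ = 836/(10.9−1) ≈ 84.5.

k ≈ 10.9, θ ≈ 84.5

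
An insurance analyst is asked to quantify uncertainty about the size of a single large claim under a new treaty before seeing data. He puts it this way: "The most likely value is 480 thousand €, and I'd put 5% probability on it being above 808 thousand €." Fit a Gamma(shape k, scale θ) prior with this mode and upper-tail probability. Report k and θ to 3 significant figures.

k ≈ 11.3, θ ≈ 46.6

Gamma(k,θ) with k>1 has mode (k−1)θ, so θ = 480/(k−1).
Need P(X < 808) = 0.95 with θ tied to k this way. Start at k = 2, θ = 480: P(X<808) ≈ 0.502.
Too low — raise k to concentrate. Iterating converges to k ≈ 11.3.
Then θ = 480/(11.3−1) ≈ 46.6.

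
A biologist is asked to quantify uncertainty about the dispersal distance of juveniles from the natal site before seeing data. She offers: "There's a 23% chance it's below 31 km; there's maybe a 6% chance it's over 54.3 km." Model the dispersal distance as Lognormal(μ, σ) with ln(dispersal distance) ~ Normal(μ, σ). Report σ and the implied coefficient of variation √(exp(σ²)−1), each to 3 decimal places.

If T ~ Lognormal(μ,σ) then ln T ~ Normal(μ,σ), so the p-quantile of ln T is μ + z_p·σ.
ln(31) = 3.434 and ln(54.3) = 3.995; z_{0.23} = -0.7388, z_{0.94} = 1.555.
σ = (3.995 − 3.434)/(1.555 − (-0.7388)) = 0.244.
μ = 3.434 − (-0.7388)·0.244 = 3.615.
CV = √(exp(σ²)−1) = √(exp(0.0597)−1) = 0.248.

σ ≈ 0.244, CV ≈ 0.248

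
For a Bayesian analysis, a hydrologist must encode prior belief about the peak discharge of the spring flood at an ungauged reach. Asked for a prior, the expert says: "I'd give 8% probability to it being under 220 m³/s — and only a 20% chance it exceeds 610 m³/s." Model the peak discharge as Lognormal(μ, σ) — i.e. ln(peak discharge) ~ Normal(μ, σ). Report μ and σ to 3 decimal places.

If T ~ Lognormal(μ,σ) then ln T ~ Normal(μ,σ), so the p-quantile of ln T is μ + z_p·σ.
ln(220) = 5.394 and ln(610) = 6.413; z_{0.08} = -1.405, z_{0.8} = 0.8416.
σ = (6.413 − 5.394)/(0.8416 − (-1.405)) = 0.454.
μ = 5.394 − (-1.405)·0.454 = 6.031.

μ ≈ 6.031, σ ≈ 0.454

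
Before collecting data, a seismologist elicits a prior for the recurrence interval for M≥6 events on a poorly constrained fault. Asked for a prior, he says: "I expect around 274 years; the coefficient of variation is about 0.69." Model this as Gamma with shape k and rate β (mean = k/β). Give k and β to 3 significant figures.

For Gamma(k, rate β): mean = k/β, variance = k/β², so CV = 1/√k.
CV = 0.69, hence k = 1/CV² = 2.1.
Then β = k/mean = 2.1/274 = 0.00767.

k ≈ 2.1, β ≈ 0.00767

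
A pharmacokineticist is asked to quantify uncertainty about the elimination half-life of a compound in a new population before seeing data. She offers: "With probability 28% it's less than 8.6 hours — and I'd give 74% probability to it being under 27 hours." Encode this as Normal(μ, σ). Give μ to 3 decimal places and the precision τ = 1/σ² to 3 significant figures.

For Normal(μ,σ), the p-quantile is μ + z_p·σ. Here z_{0.28} = -0.5828, z_{0.74} = 0.6433.
So 8.6 = μ − 0.5828σ and 27 = μ + 0.6433σ.
Subtracting: σ = (27 − 8.6)/(0.6433 − (-0.5828)) = 15.006.
Then μ = 8.6 − (-0.5828)·15.006 = 17.346.
Precision τ = 1/σ² = 1/15.01² = 0.00444.

μ = 17.346, τ = 0.00444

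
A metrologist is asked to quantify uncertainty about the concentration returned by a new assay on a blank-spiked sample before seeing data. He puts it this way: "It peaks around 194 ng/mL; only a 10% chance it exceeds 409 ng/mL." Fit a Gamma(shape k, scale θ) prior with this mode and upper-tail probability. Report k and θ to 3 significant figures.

Gamma(k,θ) with k>1 has mode (k−1)θ, so θ = 194/(k−1).
Need P(X < 409) = 0.9 with θ tied to k this way. Start at k = 2, θ = 194: P(X<409) ≈ 0.623.
Too low — raise k to concentrate. Iterating converges to k ≈ 4.45.
Then θ = 194/(4.45−1) ≈ 56.2.

k ≈ 4.45, θ ≈ 56.2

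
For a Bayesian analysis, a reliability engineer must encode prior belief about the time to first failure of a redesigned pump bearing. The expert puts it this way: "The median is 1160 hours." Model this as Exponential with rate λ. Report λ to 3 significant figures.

Exponential median = ln 2 / λ, so λ = ln 2 / 1160.0 = 0.000598.

λ ≈ 0.000598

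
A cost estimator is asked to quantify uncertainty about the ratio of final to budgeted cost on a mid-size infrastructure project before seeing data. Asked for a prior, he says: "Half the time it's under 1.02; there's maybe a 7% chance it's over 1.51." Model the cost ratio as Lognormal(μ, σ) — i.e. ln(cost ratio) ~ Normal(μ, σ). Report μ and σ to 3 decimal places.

If T ~ Lognormal(μ,σ) then ln T ~ Normal(μ,σ), so the p-quantile of ln T is μ + z_p·σ.
ln(1.02) = 0.0198 and ln(1.51) = 0.4121; z_{0.5} = 0, z_{0.93} = 1.476.
σ = (0.4121 − 0.0198)/(1.476 − (0)) = 0.266.
μ = 0.0198 − (0)·0.266 = 0.020.

μ ≈ 0.020, σ ≈ 0.266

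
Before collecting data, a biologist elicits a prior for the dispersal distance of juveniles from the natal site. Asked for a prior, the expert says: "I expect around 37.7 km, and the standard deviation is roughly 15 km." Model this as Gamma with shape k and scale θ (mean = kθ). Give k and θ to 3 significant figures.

For Gamma(k, scale θ): mean = kθ, variance = kθ², so CV = 1/√k.
CV = SD/mean = 15/37.7 = 0.3979, hence k = 1/CV² = 6.32.
Then θ = mean/k = 37.7/6.32 = 5.97.

k ≈ 6.32, θ ≈ 5.97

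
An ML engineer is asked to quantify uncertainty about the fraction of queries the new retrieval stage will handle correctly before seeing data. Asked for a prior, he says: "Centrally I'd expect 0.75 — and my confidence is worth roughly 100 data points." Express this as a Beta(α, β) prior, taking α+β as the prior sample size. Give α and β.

α = 75, β = 25

Under the effective-sample-size interpretation, Beta(α, β) has prior mean α/(α+β) and prior sample size α+β.
So α+β = 100 and α/(α+β) = 0.75, giving α = 0.75·100 = 75 and β = 100 − 75 = 25.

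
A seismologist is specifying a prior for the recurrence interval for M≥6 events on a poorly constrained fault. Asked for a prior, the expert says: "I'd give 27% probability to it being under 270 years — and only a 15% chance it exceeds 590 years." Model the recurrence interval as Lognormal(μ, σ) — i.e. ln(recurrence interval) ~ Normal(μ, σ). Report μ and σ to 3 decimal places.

μ ≈ 5.889, σ ≈ 0.474

If T ~ Lognormal(μ,σ) then ln T ~ Normal(μ,σ), so the p-quantile of ln T is μ + z_p·σ.
ln(270) = 5.598 and ln(590) = 6.38; z_{0.27} = -0.6128, z_{0.85} = 1.036.
σ = (6.38 − 5.598)/(1.036 − (-0.6128)) = 0.474.
μ = 5.598 − (-0.6128)·0.474 = 5.889.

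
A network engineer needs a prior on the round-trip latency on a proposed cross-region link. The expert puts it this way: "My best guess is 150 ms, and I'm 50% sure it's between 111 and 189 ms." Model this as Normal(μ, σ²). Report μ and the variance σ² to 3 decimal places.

A symmetric 50% interval runs μ ± z·σ with z = 0.6745.
Half-width = 39, so σ = 39/0.6745 = 57.8215 and σ² = 3343.324.
μ is the stated best guess, 150.000.

μ = 150.000, σ² = 3343.324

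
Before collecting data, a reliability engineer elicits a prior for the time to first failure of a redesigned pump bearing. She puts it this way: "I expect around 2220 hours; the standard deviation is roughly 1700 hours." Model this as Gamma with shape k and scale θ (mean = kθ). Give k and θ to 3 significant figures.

k ≈ 1.71, θ ≈ 1300

For Gamma(k, scale θ): mean = kθ, variance = kθ², so CV = 1/√k.
CV = SD/mean = 1700/2220 = 0.7658, hence k = 1/CV² = 1.71.
Then θ = mean/k = 2220/1.71 = 1300.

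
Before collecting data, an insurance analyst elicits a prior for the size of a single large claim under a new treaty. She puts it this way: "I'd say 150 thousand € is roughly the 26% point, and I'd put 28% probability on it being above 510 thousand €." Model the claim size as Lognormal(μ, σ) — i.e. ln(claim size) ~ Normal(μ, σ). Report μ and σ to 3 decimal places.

If T ~ Lognormal(μ,σ) then ln T ~ Normal(μ,σ), so the p-quantile of ln T is μ + z_p·σ.
ln(150) = 5.011 and ln(510) = 6.234; z_{0.26} = -0.6433, z_{0.72} = 0.5828.
σ = (6.234 − 5.011)/(0.5828 − (-0.6433)) = 0.998.
μ = 5.011 − (-0.6433)·0.998 = 5.653.

μ ≈ 5.653, σ ≈ 0.998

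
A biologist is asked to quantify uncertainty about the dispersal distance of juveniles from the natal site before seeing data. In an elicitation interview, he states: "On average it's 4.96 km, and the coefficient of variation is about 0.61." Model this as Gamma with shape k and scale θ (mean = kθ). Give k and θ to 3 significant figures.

For Gamma(k, scale θ): mean = kθ, variance = kθ², so CV = 1/√k.
CV = 0.61, hence k = 1/CV² = 2.69.
Then θ = mean/k = 4.96/2.69 = 1.85.

k ≈ 2.69, θ ≈ 1.85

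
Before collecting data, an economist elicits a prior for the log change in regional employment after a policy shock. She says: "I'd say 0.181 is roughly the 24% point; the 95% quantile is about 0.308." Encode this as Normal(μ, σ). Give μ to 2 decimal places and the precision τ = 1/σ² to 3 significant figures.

μ = 0.22, τ = 343

For Normal(μ,σ), the p-quantile is μ + z_p·σ. Here z_{0.24} = -0.7063, z_{0.95} = 1.645.
So 0.181 = μ − 0.7063σ and 0.308 = μ + 1.645σ.
Subtracting: σ = (0.308 − 0.181)/(1.645 − (-0.7063)) = 0.05.
Then μ = 0.181 − (-0.7063)·0.05 = 0.22.
Precision τ = 1/σ² = 1/0.05402² = 343.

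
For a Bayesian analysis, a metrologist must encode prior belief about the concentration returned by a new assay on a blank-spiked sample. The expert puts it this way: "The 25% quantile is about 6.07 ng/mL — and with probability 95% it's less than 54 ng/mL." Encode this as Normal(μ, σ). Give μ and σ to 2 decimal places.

μ = 20.01, σ = 20.67

For Normal(μ,σ), the p-quantile is μ + z_p·σ. Here z_{0.25} = -0.6745, z_{0.95} = 1.645.
So 6.07 = μ − 0.6745σ and 54 = μ + 1.645σ.
Subtracting: σ = (54 − 6.07)/(1.645 − (-0.6745)) = 20.67.
Then μ = 6.07 − (-0.6745)·20.67 = 20.01.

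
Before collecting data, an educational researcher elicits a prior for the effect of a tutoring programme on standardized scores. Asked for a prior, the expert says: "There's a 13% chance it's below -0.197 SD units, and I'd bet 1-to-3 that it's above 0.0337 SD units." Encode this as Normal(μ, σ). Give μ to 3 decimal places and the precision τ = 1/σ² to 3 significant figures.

For Normal(μ,σ), the p-quantile is μ + z_p·σ. Here z_{0.13} = -1.126, z_{0.75} = 0.6745.
So -0.197 = μ − 1.126σ and 0.0337 = μ + 0.6745σ.
Subtracting: σ = (0.0337 − -0.197)/(0.6745 − (-1.126)) = 0.128.
Then μ = -0.197 − (-1.126)·0.128 = -0.053.
Precision τ = 1/σ² = 1/0.1281² = 60.9.

μ = -0.053, τ = 60.9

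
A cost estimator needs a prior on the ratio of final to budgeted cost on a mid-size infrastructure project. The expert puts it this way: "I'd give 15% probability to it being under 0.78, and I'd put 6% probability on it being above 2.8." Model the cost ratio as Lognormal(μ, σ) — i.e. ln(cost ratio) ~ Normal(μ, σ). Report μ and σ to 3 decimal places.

μ ≈ 0.263, σ ≈ 0.493

If T ~ Lognormal(μ,σ) then ln T ~ Normal(μ,σ), so the p-quantile of ln T is μ + z_p·σ.
ln(0.78) = -0.2485 and ln(2.8) = 1.03; z_{0.15} = -1.036, z_{0.94} = 1.555.
σ = (1.03 − -0.2485)/(1.555 − (-1.036)) = 0.493.
μ = -0.2485 − (-1.036)·0.493 = 0.263.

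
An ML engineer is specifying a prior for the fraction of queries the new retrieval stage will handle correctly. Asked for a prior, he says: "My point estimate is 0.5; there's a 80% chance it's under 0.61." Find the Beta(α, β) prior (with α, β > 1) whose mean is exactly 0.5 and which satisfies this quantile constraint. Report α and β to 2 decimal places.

α ≈ 7.38, β ≈ 7.38

With mean 0.5 fixed, write α = 0.5s, β = 0.5s where s = α+β.
Need P(θ < 0.61) = 0.8 under Beta(0.5s, 0.5s). Normal approximation: (q−m)/√(m(1−m)/s) ≈ z_{0.8} = 0.842, so s ≈ 0.5·0.5·(0.842)²/(0.61−0.5)² = 14.6.
At s = 14.6: P(θ<0.61) ≈ 0.799. Adjusting to match 0.8 gives s ≈ 14.77.
So α = 0.5·14.77 ≈ 7.38, β = 0.5·14.77 ≈ 7.38.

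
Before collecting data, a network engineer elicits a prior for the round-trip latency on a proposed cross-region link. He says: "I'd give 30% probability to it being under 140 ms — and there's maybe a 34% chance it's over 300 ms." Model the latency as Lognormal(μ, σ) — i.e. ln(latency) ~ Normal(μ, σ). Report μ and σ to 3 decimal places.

If T ~ Lognormal(μ,σ) then ln T ~ Normal(μ,σ), so the p-quantile of ln T is μ + z_p·σ.
ln(140) = 4.942 and ln(300) = 5.704; z_{0.3} = -0.5244, z_{0.66} = 0.4125.
σ = (5.704 − 4.942)/(0.4125 − (-0.5244)) = 0.814.
μ = 4.942 − (-0.5244)·0.814 = 5.368.

μ ≈ 5.368, σ ≈ 0.814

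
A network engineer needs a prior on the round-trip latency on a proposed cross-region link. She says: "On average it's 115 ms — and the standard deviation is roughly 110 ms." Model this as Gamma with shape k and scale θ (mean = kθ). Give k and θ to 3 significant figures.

For Gamma(k, scale θ): mean = kθ, variance = kθ², so CV = 1/√k.
CV = SD/mean = 110/115 = 0.9565, hence k = 1/CV² = 1.09.
Then θ = mean/k = 115/1.09 = 105.

k ≈ 1.09, θ ≈ 105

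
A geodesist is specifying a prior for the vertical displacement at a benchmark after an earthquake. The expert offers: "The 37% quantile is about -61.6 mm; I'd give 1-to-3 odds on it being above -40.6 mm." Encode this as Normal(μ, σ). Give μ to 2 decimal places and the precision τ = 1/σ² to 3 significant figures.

For Normal(μ,σ), the p-quantile is μ + z_p·σ. Here z_{0.37} = -0.3319, z_{0.75} = 0.6745.
So -61.6 = μ − 0.3319σ and -40.6 = μ + 0.6745σ.
Subtracting: σ = (-40.6 − -61.6)/(0.6745 − (-0.3319)) = 20.87.
Then μ = -61.6 − (-0.3319)·20.87 = -54.68.
Precision τ = 1/σ² = 1/20.87² = 0.0023.

μ = -54.68, τ = 0.0023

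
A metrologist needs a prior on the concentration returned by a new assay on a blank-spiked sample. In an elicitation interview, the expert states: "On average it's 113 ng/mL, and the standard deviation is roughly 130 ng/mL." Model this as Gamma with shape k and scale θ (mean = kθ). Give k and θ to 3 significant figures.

k ≈ 0.756, θ ≈ 150

For Gamma(k, scale θ): mean = kθ, variance = kθ², so CV = 1/√k.
CV = SD/mean = 130/113 = 1.15, hence k = 1/CV² = 0.756.
Then θ = mean/k = 113/0.756 = 150.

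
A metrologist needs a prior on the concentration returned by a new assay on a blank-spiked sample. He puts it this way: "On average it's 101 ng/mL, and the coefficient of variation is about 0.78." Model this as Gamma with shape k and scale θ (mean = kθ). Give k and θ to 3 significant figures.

k ≈ 1.64, θ ≈ 61.4

For Gamma(k, scale θ): mean = kθ, variance = kθ², so CV = 1/√k.
CV = 0.78, hence k = 1/CV² = 1.64.
Then θ = mean/k = 101/1.64 = 61.4.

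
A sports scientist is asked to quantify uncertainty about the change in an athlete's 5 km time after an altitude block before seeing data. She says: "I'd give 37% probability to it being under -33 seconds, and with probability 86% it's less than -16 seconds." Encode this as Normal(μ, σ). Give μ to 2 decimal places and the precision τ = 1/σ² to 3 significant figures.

For Normal(μ,σ), the p-quantile is μ + z_p·σ. Here z_{0.37} = -0.3319, z_{0.86} = 1.08.
So -33 = μ − 0.3319σ and -16 = μ + 1.08σ.
Subtracting: σ = (-16 − -33)/(1.08 − (-0.3319)) = 12.04.
Then μ = -33 − (-0.3319)·12.04 = -29.01.
Precision τ = 1/σ² = 1/12.04² = 0.0069.

μ = -29.01, τ = 0.0069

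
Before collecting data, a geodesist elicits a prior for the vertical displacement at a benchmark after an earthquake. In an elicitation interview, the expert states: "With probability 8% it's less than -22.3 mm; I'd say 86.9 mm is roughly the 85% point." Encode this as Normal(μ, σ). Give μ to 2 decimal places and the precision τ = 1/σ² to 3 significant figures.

μ = 40.54, τ = 0.0005

For Normal(μ,σ), the p-quantile is μ + z_p·σ. Here z_{0.08} = -1.405, z_{0.85} = 1.036.
So -22.3 = μ − 1.405σ and 86.9 = μ + 1.036σ.
Subtracting: σ = (86.9 − -22.3)/(1.036 − (-1.405)) = 44.73.
Then μ = -22.3 − (-1.405)·44.73 = 40.54.
Precision τ = 1/σ² = 1/44.73² = 0.0005.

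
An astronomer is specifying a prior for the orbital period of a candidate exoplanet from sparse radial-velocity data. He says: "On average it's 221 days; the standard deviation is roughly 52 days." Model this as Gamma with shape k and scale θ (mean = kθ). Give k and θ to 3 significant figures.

k ≈ 18.1, θ ≈ 12.2

For Gamma(k, scale θ): mean = kθ, variance = kθ², so CV = 1/√k.
CV = SD/mean = 52/221 = 0.2353, hence k = 1/CV² = 18.1.
Then θ = mean/k = 221/18.1 = 12.2.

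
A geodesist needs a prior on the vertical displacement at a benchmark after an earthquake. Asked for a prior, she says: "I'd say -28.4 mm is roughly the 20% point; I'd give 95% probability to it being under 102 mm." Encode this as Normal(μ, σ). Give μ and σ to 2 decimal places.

μ = 15.74, σ = 52.44

The p-quantile of Normal(μ,σ) is μ + z_p·σ, with z_{0.2} = -0.8416 and z_{0.95} = 1.645.
Eliminate σ: μ = (z₂·x₁ − z₁·x₂)/(z₂ − z₁) = (1.645·-28.4 − (-0.8416)·102)/2.486 = 15.74.
Then σ = (x₂ − x₁)/(z₂ − z₁) = (102 − -28.4)/2.486 = 52.44.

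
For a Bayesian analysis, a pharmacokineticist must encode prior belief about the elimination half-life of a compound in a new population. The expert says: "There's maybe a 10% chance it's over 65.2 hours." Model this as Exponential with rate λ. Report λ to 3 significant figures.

λ ≈ 0.0353

P(T > 65.2) = e^(−λ·65.2) = 0.1, so λ = −ln(0.1)/65.2 = 0.0353.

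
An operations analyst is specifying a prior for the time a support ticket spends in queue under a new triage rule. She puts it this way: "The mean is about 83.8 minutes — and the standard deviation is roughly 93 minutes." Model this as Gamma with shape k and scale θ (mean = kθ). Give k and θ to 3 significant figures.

For Gamma(k, scale θ): mean = kθ, variance = kθ², so CV = 1/√k.
CV = SD/mean = 93/83.8 = 1.11, hence k = 1/CV² = 0.812.
Then θ = mean/k = 83.8/0.812 = 103.

k ≈ 0.812, θ ≈ 103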